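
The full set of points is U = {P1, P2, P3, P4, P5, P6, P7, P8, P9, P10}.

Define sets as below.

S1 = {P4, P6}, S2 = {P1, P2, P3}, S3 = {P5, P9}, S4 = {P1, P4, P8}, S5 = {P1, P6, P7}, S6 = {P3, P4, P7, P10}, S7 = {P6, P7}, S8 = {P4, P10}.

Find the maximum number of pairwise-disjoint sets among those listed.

S2, S3, S7, S8 are pairwise disjoint (S2={P1,P2,P3}; S3={P5,P9}; S7={P6,P7}; S8={P4,P10}).
Every remaining set overlaps one of these, and no 5 of the listed sets are pairwise disjoint, so 4 is the maximum.

4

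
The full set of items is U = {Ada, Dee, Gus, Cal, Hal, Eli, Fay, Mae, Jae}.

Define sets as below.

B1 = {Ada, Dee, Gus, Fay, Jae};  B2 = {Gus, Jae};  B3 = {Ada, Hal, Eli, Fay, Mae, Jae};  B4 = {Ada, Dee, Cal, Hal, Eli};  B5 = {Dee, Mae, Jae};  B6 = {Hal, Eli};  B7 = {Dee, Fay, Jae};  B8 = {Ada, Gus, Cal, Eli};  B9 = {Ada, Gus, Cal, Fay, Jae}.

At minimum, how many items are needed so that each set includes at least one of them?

The 2 items {Eli, Jae} hit every set.
The sets B1, B6 are pairwise disjoint, so any hitting set needs a separate item for each — at least 2. Hence 2 is optimal.

2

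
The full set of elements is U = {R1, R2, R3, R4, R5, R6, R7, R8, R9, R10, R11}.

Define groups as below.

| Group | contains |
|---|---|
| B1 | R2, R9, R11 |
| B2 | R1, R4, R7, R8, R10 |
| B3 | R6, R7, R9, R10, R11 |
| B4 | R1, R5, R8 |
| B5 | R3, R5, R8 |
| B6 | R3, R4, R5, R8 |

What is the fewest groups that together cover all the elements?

Take {B1, B3, B4, B6}. Their union is {R1, R2, R3, R4, R5, R6, R7, R8, R9, R10, R11}, which is all 11 elements.
No 3 of the 6 groups cover everything (all 20 combinations miss at least one element), so 4 is optimal.

4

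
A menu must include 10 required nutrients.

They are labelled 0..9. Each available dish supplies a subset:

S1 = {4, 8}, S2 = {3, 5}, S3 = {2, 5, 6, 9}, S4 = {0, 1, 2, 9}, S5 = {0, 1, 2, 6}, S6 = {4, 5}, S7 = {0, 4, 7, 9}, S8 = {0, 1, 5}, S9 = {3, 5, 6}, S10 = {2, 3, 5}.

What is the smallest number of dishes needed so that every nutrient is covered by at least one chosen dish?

Take {S1, S5, S7, S10}. Their union is {0, 1, 2, 3, 4, 5, 6, 7, 8, 9}, which is all 10 nutrients.
No 3 of the 10 dishes cover everything (all 120 combinations miss at least one nutrient), so 4 is optimal.

4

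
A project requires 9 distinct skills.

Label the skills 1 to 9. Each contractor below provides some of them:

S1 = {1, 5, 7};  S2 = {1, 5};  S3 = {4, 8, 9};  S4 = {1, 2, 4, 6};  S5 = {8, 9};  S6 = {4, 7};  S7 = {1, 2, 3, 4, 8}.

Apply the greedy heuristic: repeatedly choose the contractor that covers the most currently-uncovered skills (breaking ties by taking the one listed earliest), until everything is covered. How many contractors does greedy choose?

4

Greedy: pick S7 (covers 5 new) → pick S1 (covers 2 new) → pick S3 (covers 1 new) → pick S4 (covers 1 new). Total picks: 4.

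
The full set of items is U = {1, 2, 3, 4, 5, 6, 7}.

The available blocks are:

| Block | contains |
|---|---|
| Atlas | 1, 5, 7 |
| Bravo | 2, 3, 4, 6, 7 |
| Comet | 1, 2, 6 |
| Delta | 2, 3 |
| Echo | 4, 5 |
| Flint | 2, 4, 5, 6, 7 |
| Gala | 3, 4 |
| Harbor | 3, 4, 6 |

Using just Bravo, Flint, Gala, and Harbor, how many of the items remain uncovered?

Union of Bravo, Flint, Gala, Harbor = {2, 3, 4, 5, 6, 7}.
Not covered: 1 — 1 item.

1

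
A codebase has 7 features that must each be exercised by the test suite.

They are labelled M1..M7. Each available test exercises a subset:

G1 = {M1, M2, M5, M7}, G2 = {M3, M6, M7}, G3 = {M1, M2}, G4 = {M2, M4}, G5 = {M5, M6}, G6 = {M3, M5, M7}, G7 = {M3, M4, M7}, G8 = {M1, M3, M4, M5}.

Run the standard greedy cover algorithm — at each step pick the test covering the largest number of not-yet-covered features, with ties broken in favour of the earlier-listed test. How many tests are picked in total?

Greedy: pick G1 (covers 4 new) → pick G2 (covers 2 new) → pick G4 (covers 1 new). Total picks: 3.

3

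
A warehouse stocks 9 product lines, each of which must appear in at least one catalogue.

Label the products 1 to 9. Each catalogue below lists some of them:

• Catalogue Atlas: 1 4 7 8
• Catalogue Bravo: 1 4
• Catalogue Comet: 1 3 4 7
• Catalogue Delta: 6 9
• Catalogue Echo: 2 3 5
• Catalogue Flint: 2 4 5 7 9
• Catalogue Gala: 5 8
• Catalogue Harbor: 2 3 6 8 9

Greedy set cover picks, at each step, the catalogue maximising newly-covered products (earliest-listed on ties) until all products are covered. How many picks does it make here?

Greedy: pick Flint (covers 5 new) → pick Harbor (covers 3 new) → pick Atlas (covers 1 new). Total picks: 3.

3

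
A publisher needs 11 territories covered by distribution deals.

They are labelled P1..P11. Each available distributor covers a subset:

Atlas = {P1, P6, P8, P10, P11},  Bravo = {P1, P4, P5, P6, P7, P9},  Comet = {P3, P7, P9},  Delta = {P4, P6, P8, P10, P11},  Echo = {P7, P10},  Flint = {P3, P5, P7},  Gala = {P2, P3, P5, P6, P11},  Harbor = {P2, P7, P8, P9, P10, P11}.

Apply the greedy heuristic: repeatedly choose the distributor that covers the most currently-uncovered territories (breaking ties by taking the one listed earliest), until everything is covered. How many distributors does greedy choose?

Greedy: pick Bravo (covers 6 new) → pick Harbor (covers 4 new) → pick Comet (covers 1 new). Total picks: 3.

3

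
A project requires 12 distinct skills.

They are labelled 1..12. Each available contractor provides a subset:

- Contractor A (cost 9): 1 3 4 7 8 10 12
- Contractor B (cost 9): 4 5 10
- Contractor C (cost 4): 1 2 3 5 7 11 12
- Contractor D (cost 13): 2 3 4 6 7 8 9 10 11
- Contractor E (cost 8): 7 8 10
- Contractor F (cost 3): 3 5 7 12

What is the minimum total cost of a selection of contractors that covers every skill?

C, D together cover every skill (C ∪ D = {1, 2, 3, 4, 5, 6, 7, 8, 9, 10, 11, 12}); total cost 4 + 13 = 17.
No covering selection has total cost below 17.

17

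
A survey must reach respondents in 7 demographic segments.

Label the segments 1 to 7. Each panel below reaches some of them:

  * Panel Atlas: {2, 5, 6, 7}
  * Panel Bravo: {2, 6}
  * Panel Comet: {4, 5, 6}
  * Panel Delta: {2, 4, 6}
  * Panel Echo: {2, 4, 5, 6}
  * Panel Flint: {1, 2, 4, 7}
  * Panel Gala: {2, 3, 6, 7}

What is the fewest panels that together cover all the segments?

3

Comet and Flint and Gala together: Comet ∪ Flint ∪ Gala = {1, 2, 3, 4, 5, 6, 7} — every segment is covered.
Only Flint contains 1, so Flint is forced; the remaining 3 segments need at least 2 more panels (each remaining panel adds at most 2) — so at least 3 panels are needed, and 3 is optimal.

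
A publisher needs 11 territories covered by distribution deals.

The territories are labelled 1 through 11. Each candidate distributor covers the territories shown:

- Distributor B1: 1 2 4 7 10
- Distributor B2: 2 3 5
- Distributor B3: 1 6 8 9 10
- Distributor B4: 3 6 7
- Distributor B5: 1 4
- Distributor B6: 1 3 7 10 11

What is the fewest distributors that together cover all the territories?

4

Take {B1, B2, B3, B6}. Their union is {1, 2, 3, 4, 5, 6, 7, 8, 9, 10, 11}, which is all 11 territories.
No 3 of the 6 distributors cover everything (all 20 combinations miss at least one territory), so 4 is optimal.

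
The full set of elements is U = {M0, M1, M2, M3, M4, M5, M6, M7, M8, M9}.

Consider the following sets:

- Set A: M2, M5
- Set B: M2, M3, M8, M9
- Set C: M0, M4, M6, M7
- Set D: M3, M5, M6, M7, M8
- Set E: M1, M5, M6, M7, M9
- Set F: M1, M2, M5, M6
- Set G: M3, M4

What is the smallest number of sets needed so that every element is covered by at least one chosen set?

B, C, and F cover everything between them: the union {M0, M1, M2, M3, M4, M5, M6, M7, M8, M9} is all of U.
Only C contains M0, so C is forced; the remaining 6 elements need at least 2 more sets (each remaining set adds at most 4) — so at least 3 sets are needed, and 3 is optimal.

3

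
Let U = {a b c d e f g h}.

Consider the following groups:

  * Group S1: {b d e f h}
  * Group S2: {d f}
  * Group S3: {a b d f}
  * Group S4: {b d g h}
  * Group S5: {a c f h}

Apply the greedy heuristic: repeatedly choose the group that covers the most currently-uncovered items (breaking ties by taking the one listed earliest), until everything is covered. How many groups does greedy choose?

3

Greedy: pick S1 (covers 5 new) → pick S5 (covers 2 new) → pick S4 (covers 1 new). Total picks: 3.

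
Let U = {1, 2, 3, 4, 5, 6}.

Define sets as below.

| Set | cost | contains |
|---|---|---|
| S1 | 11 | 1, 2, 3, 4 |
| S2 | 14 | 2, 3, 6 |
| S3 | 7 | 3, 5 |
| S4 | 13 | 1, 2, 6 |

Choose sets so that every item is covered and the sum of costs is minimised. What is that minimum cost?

31

S1, S3, S4 together cover every item (S1 ∪ S3 ∪ S4 = {1, 2, 3, 4, 5, 6}); total cost 11 + 7 + 13 = 31.
No covering selection has total cost below 31.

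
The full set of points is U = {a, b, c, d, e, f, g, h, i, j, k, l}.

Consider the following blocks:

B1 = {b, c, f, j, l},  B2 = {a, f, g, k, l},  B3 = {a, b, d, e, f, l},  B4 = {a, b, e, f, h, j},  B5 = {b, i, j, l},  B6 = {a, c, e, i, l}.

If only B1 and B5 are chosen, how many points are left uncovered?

Union of B1, B5 = {b, c, f, i, j, l}.
Not covered: a, d, e, g, h, k — 6 points.

6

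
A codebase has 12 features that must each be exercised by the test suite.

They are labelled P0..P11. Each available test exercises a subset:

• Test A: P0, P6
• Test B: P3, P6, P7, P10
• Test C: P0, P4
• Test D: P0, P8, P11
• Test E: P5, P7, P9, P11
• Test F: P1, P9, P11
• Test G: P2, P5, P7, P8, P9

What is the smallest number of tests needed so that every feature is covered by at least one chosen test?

4

Take {B, C, F, G}. Their union is {P0, P1, P2, P3, P4, P5, P6, P7, P8, P9, P10, P11}, which is all 12 features.
Only F contains P1, so F is forced; the remaining 9 features need at least 3 more tests (each remaining test adds at most 4) — so at least 4 tests are needed, and 4 is optimal.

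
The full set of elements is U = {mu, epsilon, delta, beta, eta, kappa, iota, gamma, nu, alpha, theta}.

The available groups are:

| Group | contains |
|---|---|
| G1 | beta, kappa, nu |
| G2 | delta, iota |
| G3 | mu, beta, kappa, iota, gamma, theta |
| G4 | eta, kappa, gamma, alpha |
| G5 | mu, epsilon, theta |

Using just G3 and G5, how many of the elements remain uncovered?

Union of G3, G5 = {mu, epsilon, beta, kappa, iota, gamma, theta}.
Not covered: delta, eta, nu, alpha — 4 elements.

4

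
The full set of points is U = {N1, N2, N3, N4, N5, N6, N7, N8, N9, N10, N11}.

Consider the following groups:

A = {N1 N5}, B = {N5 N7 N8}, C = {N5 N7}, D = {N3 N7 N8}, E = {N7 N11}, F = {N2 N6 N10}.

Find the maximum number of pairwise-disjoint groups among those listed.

A, D, F are pairwise disjoint (A={N1,N5}; D={N3,N7,N8}; F={N2,N6,N10}).
Every remaining group overlaps one of these, and no 4 of the listed groups are pairwise disjoint, so 3 is the maximum.

3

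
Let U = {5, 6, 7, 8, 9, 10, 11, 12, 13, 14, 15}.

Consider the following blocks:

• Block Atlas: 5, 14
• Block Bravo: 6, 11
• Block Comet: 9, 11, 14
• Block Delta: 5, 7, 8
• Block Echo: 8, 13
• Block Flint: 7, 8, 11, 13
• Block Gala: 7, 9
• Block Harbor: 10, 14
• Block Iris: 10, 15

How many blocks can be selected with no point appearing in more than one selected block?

Atlas, Bravo, Echo, Gala, Iris are pairwise disjoint (Atlas={5,14}; Bravo={6,11}; Echo={8,13}; Gala={7,9}; Iris={10,15}).
Every remaining block overlaps one of these, and no 6 of the listed blocks are pairwise disjoint, so 5 is the maximum.

5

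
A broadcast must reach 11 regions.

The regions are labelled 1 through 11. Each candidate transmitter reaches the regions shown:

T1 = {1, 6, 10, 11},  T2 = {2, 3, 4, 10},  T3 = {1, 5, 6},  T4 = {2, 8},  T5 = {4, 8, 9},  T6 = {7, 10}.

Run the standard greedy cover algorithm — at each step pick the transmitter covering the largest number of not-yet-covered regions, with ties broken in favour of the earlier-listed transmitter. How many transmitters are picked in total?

Greedy: pick T1 (covers 4 new) → pick T2 (covers 3 new) → pick T5 (covers 2 new) → pick T3 (covers 1 new) → pick T6 (covers 1 new). Total picks: 5.

5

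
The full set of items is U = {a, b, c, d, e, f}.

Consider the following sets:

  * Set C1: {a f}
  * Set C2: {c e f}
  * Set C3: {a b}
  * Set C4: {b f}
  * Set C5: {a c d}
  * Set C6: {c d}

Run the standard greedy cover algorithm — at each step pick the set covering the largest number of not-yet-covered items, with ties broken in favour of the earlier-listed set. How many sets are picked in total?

3

Greedy: pick C2 (covers 3 new) → pick C3 (covers 2 new) → pick C5 (covers 1 new). Total picks: 3.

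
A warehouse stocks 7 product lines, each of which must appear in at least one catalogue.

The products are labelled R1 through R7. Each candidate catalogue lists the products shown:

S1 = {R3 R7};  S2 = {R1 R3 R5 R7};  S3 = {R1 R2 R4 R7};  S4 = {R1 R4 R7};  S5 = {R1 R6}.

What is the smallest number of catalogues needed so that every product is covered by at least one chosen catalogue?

Take {S2, S3, S5}. Their union is {R1, R2, R3, R4, R5, R6, R7}, which is all 7 products.
Only S3 contains R2, so S3 is forced; the remaining 3 products need at least 2 more catalogues (each remaining catalogue adds at most 2) — so at least 3 catalogues are needed, and 3 is optimal.

3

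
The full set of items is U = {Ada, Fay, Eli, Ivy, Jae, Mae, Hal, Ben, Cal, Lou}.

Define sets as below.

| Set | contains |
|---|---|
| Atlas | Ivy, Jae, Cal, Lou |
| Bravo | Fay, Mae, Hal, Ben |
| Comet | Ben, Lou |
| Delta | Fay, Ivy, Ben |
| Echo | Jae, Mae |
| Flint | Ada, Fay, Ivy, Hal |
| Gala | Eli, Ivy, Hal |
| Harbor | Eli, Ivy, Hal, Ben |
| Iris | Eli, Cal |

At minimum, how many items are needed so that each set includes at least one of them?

H = {Eli, Ivy, Mae, Ben} meets every set (each contains at least one member of H), and |H| = 4.
The sets Comet, Echo, Flint, Iris are pairwise disjoint, so any hitting set needs a separate item for each — at least 4. Hence 4 is optimal.

4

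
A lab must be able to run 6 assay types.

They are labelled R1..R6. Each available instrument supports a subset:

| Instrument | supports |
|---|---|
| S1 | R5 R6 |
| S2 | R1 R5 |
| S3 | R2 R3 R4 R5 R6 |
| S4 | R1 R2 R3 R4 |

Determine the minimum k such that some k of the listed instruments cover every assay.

S1 and S4 together: S1 ∪ S4 = {R1, R2, R3, R4, R5, R6} — every assay is covered.
No single instrument has all 6 assays (the largest, S3, has 5), so 2 is optimal.

2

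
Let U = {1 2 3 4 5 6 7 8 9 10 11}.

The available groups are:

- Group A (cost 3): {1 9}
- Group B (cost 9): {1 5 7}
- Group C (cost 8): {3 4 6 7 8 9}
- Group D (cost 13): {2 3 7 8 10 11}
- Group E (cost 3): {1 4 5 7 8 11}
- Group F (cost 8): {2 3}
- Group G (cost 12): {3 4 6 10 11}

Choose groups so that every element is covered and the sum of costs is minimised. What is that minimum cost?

C, D, E together cover every element (C ∪ D ∪ E = {1, 2, 3, 4, 5, 6, 7, 8, 9, 10, 11}); total cost 8 + 13 + 3 = 24.
No covering selection has total cost below 24.

24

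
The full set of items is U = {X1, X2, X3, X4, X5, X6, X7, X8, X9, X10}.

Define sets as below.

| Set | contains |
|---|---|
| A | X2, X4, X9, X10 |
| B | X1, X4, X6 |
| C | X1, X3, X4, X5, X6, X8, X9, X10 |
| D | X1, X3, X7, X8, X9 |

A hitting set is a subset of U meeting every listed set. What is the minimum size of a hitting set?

H = {X4, X9} meets every set (each contains at least one member of H), and |H| = 2.
No single item lies in every set, so at least 2 are needed and 2 is optimal.

2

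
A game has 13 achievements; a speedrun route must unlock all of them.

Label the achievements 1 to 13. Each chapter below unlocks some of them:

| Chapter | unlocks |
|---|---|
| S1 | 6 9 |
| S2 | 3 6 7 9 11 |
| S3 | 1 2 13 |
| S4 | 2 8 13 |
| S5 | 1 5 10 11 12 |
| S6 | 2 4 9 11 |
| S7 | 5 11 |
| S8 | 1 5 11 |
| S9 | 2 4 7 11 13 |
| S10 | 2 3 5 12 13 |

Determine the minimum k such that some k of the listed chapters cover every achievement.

4

S2 and S4 and S5 and S6 together: S2 ∪ S4 ∪ S5 ∪ S6 = {1, 2, 3, 4, 5, 6, 7, 8, 9, 10, 11, 12, 13} — every achievement is covered.
No 3 of the 10 chapters cover everything (all 120 combinations miss at least one achievement), so 4 is optimal.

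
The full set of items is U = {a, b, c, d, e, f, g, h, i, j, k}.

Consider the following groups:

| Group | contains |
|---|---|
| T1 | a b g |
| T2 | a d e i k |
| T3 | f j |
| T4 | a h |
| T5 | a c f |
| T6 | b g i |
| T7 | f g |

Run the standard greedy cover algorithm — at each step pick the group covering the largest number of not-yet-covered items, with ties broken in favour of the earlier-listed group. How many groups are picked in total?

Greedy: pick T2 (covers 5 new) → pick T1 (covers 2 new) → pick T3 (covers 2 new) → pick T4 (covers 1 new) → pick T5 (covers 1 new). Total picks: 5.

5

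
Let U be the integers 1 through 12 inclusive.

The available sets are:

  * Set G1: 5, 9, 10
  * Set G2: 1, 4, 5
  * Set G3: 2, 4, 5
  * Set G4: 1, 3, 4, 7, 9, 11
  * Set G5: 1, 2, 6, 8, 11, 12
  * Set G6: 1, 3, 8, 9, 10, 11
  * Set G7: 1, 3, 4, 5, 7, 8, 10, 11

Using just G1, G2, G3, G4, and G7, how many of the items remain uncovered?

2

Union of G1, G2, G3, G4, G7 = {1, 2, 3, 4, 5, 7, 8, 9, 10, 11}.
Not covered: 6, 12 — 2 items.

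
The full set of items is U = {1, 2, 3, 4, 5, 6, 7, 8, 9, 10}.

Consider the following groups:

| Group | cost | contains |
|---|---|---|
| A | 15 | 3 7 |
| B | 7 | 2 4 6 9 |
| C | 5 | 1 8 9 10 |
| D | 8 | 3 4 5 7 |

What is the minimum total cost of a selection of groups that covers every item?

20

B, C, D together cover every item (B ∪ C ∪ D = {1, 2, 3, 4, 5, 6, 7, 8, 9, 10}); total cost 7 + 5 + 8 = 20.
No covering selection has total cost below 20.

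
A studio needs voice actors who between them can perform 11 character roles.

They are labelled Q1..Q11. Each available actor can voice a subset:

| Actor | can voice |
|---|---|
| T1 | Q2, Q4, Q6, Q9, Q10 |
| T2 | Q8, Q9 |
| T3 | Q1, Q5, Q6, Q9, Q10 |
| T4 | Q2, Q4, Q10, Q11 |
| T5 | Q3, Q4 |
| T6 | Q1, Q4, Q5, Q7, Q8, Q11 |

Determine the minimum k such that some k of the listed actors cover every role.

T1 and T5 and T6 together: T1 ∪ T5 ∪ T6 = {Q1, Q2, Q3, Q4, Q5, Q6, Q7, Q8, Q9, Q10, Q11} — every role is covered.
Only T5 contains Q3, so T5 is forced; the remaining 9 roles need at least 2 more actors (each remaining actor adds at most 5) — so at least 3 actors are needed, and 3 is optimal.

3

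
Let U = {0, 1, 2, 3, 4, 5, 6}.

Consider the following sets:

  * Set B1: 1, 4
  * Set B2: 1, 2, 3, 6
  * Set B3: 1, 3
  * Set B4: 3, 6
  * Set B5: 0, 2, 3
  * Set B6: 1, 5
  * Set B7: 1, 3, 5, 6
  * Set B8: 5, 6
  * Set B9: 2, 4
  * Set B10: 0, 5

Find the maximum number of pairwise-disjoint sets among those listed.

3

B3, B9, B10 are pairwise disjoint (B3={1,3}; B9={2,4}; B10={0,5}).
Every remaining set overlaps one of these, and no 4 of the listed sets are pairwise disjoint, so 3 is the maximum.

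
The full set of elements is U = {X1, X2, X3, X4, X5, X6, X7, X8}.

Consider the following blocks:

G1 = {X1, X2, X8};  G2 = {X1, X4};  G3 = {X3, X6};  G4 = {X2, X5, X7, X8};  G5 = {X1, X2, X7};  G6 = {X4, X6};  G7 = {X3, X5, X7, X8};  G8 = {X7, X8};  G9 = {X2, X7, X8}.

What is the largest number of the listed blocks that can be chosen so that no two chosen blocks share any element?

G2, G3, G4 are pairwise disjoint (G2={X1,X4}; G3={X3,X6}; G4={X2,X5,X7,X8}).
Every remaining block overlaps one of these, and no 4 of the listed blocks are pairwise disjoint, so 3 is the maximum.

3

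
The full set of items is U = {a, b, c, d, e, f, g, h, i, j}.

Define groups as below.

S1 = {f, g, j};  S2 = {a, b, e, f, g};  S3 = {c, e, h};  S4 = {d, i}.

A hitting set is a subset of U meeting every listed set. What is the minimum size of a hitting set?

The 3 items {e, f, i} hit every group.
The groups S1, S3, S4 are pairwise disjoint, so any hitting set needs a separate item for each — at least 3. Hence 3 is optimal.

3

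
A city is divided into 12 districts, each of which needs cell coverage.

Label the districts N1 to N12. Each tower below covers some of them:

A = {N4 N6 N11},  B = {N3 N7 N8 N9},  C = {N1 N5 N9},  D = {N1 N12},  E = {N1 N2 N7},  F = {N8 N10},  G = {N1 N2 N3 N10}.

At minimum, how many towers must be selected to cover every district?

5

Take {A, B, C, D, G}. Their union is {N1, N2, N3, N4, N5, N6, N7, N8, N9, N10, N11, N12}, which is all 12 districts.
No 4 of the 7 towers cover everything (all 35 combinations miss at least one district), so 5 is optimal.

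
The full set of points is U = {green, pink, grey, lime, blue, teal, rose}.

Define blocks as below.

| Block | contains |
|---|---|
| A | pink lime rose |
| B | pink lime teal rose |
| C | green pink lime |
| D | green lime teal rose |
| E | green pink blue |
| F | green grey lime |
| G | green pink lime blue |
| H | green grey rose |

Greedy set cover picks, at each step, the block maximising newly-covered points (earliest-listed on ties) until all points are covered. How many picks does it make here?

Greedy: pick B (covers 4 new) → pick E (covers 2 new) → pick F (covers 1 new). Total picks: 3.

3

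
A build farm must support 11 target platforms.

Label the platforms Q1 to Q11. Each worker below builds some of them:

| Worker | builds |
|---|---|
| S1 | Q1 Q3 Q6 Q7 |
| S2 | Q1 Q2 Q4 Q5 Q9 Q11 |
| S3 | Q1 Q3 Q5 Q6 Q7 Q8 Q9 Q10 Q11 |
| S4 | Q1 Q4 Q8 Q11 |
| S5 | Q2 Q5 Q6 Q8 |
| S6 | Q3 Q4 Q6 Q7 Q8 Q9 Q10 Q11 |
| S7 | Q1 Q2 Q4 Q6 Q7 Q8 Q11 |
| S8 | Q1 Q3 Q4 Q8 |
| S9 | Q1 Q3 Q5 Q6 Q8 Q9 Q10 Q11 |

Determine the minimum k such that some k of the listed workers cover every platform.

Take {S3, S7}. Their union is {Q1, Q2, Q3, Q4, Q5, Q6, Q7, Q8, Q9, Q10, Q11}, which is all 11 platforms.
No single worker has all 11 platforms (the largest, S3, has 9), so 2 is optimal.

2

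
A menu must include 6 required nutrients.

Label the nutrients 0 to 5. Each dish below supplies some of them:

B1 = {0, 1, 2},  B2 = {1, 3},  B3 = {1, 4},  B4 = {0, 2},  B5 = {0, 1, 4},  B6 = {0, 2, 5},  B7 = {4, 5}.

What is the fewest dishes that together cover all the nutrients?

B2 and B6 and B7 together: B2 ∪ B6 ∪ B7 = {0, 1, 2, 3, 4, 5} — every nutrient is covered.
Only B2 contains 3, so B2 is forced; the remaining 4 nutrients need at least 2 more dishes (each remaining dish adds at most 3) — so at least 3 dishes are needed, and 3 is optimal.

3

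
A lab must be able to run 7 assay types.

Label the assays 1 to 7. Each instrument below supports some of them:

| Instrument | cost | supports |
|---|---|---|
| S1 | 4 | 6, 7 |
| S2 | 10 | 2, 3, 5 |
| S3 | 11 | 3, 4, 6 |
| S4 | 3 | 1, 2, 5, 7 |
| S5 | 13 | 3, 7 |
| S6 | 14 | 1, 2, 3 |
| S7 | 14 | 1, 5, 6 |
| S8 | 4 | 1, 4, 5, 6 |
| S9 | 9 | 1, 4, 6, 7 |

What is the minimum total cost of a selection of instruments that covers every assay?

S3, S4 together cover every assay (S3 ∪ S4 = {1, 2, 3, 4, 5, 6, 7}); total cost 11 + 3 = 14.
The greedy pick S4, S8, S2 costs 17; no covering selection beats 14.

14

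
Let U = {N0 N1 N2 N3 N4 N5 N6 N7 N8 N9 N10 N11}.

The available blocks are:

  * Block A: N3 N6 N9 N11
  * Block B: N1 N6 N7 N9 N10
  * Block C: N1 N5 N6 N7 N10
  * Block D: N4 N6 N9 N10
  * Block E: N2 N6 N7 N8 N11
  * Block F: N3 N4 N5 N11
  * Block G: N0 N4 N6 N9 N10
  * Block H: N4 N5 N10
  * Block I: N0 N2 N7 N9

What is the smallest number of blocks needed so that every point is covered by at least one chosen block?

4

B, E, F, and G cover everything between them: the union {N0, N1, N2, N3, N4, N5, N6, N7, N8, N9, N10, N11} is all of U.
No 3 of the 9 blocks cover everything (all 84 combinations miss at least one point), so 4 is optimal.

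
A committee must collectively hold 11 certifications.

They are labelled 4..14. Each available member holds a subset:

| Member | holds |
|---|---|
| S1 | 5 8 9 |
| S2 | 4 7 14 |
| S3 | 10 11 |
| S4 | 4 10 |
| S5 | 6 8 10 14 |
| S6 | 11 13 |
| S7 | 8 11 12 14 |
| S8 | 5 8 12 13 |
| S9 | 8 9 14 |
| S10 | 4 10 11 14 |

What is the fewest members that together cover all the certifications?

5

Take {S2, S5, S7, S8, S9}. Their union is {4, 5, 6, 7, 8, 9, 10, 11, 12, 13, 14}, which is all 11 certifications.
No 4 of the 10 members cover everything (all 210 combinations miss at least one certification), so 5 is optimal.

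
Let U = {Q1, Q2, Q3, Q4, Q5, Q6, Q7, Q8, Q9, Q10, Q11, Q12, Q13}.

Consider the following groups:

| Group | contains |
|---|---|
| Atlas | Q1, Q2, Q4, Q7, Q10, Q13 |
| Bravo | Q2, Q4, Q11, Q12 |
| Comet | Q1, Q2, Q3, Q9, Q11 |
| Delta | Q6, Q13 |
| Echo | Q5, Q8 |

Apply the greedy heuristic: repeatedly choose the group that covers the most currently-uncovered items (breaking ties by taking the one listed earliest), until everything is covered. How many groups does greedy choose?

Greedy: pick Atlas (covers 6 new) → pick Comet (covers 3 new) → pick Echo (covers 2 new) → pick Bravo (covers 1 new) → pick Delta (covers 1 new). Total picks: 5.

5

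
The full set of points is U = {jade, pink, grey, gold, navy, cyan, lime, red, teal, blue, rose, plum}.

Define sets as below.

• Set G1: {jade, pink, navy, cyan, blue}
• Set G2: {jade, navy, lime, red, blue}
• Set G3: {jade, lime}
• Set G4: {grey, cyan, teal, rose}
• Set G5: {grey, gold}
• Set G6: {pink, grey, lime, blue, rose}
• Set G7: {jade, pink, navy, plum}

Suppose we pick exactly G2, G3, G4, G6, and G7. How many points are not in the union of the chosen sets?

1

Union of G2, G3, G4, G6, G7 = {jade, pink, grey, navy, cyan, lime, red, teal, blue, rose, plum}.
Not covered: gold — 1 point.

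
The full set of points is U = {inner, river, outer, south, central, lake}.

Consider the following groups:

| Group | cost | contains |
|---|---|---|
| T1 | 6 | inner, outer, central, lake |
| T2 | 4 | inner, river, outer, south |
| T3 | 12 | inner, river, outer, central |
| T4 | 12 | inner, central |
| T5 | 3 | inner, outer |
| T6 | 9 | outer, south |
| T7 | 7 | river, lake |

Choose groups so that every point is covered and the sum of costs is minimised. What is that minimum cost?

10

T1, T2 together cover every point (T1 ∪ T2 = {inner, river, outer, south, central, lake}); total cost 6 + 4 = 10.
No covering selection has total cost below 10.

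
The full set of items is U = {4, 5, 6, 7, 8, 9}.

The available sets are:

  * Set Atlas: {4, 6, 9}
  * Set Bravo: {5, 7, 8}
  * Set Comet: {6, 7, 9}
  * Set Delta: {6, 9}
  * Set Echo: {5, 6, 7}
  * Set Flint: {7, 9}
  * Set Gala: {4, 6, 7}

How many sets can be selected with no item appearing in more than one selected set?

2

Bravo, Delta are pairwise disjoint (Bravo={5,7,8}; Delta={6,9}).
Every remaining set overlaps one of these, and no 3 of the listed sets are pairwise disjoint, so 2 is the maximum.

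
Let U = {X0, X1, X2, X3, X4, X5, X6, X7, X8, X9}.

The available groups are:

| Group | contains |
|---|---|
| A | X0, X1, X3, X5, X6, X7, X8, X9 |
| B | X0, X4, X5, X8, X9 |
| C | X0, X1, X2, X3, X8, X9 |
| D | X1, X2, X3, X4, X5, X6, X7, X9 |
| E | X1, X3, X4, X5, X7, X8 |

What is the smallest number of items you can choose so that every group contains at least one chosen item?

2

Take H = {X0, X7}. Each listed group contains at least one of these, so H is a hitting set of size 2.
No single item lies in every group, so at least 2 are needed and 2 is optimal.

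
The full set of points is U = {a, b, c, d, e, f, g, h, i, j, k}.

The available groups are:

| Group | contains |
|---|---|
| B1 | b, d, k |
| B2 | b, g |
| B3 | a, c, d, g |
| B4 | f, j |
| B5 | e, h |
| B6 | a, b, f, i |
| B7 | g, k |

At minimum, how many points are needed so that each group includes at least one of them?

4

The 4 points {b, e, g, j} hit every group.
No choice of 3 points meets every group, so 4 is the minimum.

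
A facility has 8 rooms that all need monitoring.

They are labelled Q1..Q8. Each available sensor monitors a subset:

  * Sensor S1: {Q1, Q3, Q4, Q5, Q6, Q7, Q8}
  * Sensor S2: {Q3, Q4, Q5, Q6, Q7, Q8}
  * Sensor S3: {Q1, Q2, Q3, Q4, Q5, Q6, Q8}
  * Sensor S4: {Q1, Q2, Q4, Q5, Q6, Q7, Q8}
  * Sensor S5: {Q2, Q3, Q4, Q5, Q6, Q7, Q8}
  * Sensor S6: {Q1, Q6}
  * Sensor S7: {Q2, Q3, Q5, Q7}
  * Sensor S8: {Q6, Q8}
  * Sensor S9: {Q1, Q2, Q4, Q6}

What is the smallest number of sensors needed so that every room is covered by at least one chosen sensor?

S1 and S5 together: S1 ∪ S5 = {Q1, Q2, Q3, Q4, Q5, Q6, Q7, Q8} — every room is covered.
No single sensor has all 8 rooms (the largest, S1, has 7), so 2 is optimal.

2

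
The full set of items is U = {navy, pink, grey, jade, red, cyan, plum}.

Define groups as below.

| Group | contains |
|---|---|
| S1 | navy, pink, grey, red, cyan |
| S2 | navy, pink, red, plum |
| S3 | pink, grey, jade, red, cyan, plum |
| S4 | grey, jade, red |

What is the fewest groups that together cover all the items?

2

Take {S1, S3}. Their union is {navy, pink, grey, jade, red, cyan, plum}, which is all 7 items.
No single group has all 7 items (the largest, S3, has 6), so 2 is optimal.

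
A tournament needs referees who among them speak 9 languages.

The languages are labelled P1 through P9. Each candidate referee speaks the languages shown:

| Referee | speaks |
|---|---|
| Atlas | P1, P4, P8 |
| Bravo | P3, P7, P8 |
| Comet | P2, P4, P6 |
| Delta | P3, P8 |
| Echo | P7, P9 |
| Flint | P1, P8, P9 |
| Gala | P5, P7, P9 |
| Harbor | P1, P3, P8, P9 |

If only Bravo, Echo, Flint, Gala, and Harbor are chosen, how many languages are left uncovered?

Union of Bravo, Echo, Flint, Gala, Harbor = {P1, P3, P5, P7, P8, P9}.
Not covered: P2, P4, P6 — 3 languages.

3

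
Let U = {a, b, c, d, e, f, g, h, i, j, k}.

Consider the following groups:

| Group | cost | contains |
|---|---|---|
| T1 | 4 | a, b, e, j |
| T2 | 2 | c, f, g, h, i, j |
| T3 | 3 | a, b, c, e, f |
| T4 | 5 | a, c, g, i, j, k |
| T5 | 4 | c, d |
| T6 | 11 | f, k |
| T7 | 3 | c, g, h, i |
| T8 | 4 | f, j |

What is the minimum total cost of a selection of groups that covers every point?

T2, T3, T4, T5 together cover every point (T2 ∪ T3 ∪ T4 ∪ T5 = {a, b, c, d, e, f, g, h, i, j, k}); total cost 2 + 3 + 5 + 4 = 14.
No covering selection has total cost below 14.

14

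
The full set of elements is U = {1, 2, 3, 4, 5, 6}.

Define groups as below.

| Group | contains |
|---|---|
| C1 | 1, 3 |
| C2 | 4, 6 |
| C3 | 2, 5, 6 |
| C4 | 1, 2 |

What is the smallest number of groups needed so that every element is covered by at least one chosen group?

Take {C1, C2, C3}. Their union is {1, 2, 3, 4, 5, 6}, which is all 6 elements.
Only C1 contains 3, so C1 is forced; the remaining 4 elements need at least 2 more groups (each remaining group adds at most 3) — so at least 3 groups are needed, and 3 is optimal.

3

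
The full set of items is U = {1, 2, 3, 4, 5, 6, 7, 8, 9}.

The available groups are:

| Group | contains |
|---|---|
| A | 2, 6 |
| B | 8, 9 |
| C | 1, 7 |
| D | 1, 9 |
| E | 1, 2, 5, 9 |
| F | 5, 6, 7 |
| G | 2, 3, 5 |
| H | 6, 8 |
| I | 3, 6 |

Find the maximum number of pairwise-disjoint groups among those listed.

C, G, H are pairwise disjoint (C={1,7}; G={2,3,5}; H={6,8}).
Every remaining group overlaps one of these, and no 4 of the listed groups are pairwise disjoint, so 3 is the maximum.

3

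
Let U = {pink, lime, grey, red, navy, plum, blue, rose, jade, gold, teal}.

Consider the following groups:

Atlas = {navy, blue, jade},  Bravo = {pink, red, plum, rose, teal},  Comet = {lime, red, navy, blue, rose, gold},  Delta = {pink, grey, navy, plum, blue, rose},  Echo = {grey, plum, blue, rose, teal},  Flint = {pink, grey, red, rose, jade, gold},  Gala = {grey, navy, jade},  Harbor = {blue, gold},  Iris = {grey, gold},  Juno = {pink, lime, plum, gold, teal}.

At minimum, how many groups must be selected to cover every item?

3

Delta, Flint, and Juno cover everything between them: the union {pink, lime, grey, red, navy, plum, blue, rose, jade, gold, teal} is all of U.
No 2 of the 10 groups cover everything (all 45 combinations miss at least one item), so 3 is optimal.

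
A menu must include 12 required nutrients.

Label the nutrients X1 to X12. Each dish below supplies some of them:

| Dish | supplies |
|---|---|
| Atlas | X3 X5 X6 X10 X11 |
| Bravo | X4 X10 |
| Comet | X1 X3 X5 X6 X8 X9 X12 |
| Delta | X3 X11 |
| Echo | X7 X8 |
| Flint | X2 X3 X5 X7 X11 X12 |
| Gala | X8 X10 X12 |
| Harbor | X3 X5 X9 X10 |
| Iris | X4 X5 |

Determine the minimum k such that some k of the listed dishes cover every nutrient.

3

Take {Bravo, Comet, Flint}. Their union is {X1, X2, X3, X4, X5, X6, X7, X8, X9, X10, X11, X12}, which is all 12 nutrients.
Only Comet contains X1, so Comet is forced; the remaining 5 nutrients need at least 2 more dishes (each remaining dish adds at most 3) — so at least 3 dishes are needed, and 3 is optimal.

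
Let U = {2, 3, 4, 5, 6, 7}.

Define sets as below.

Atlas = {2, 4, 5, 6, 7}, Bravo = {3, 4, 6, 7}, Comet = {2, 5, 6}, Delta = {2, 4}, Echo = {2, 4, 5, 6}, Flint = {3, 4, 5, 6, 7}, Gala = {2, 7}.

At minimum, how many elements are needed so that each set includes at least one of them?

2

Take H = {2, 4}. Each listed set contains at least one of these, so H is a hitting set of size 2.
No single element lies in every set, so at least 2 are needed and 2 is optimal.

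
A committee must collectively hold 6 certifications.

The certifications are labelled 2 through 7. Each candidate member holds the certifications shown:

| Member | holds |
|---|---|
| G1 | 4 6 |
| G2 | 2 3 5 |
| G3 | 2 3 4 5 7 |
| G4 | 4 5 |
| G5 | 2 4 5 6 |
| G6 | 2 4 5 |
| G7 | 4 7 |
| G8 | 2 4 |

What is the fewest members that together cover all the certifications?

Take {G1, G3}. Their union is {2, 3, 4, 5, 6, 7}, which is all 6 certifications.
No single member has all 6 certifications (the largest, G3, has 5), so 2 is optimal.

2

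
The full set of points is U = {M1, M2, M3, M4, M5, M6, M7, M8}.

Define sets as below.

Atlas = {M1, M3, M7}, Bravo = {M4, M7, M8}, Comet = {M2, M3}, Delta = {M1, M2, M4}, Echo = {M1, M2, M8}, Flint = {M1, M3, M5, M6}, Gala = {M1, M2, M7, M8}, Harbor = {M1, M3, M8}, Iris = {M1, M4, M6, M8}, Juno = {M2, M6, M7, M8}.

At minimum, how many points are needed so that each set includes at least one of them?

3

The 3 points {M2, M3, M8} hit every set.
No choice of 2 points meets every set, so 3 is the minimum.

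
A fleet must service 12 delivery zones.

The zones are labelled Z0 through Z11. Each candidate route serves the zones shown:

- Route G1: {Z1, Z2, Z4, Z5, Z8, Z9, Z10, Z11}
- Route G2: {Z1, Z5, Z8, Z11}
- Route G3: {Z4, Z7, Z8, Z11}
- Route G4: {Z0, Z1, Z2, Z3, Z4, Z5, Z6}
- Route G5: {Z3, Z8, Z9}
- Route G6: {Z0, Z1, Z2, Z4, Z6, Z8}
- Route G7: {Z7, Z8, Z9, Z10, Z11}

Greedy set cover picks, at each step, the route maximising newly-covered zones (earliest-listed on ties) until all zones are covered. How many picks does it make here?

3

Greedy: pick G1 (covers 8 new) → pick G4 (covers 3 new) → pick G3 (covers 1 new). Total picks: 3.
(The true minimum cover uses only 2 routes, so greedy is not optimal here.)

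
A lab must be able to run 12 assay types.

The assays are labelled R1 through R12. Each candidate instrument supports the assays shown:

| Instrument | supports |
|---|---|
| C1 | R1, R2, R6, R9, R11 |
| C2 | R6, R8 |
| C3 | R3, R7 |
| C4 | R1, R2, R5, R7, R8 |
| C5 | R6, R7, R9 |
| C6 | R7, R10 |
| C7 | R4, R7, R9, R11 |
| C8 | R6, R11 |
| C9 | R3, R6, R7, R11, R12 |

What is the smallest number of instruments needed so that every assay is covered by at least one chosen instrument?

C4 and C6 and C7 and C9 together: C4 ∪ C6 ∪ C7 ∪ C9 = {R1, R2, R3, R4, R5, R6, R7, R8, R9, R10, R11, R12} — every assay is covered.
No 3 of the 9 instruments cover everything (all 84 combinations miss at least one assay), so 4 is optimal.

4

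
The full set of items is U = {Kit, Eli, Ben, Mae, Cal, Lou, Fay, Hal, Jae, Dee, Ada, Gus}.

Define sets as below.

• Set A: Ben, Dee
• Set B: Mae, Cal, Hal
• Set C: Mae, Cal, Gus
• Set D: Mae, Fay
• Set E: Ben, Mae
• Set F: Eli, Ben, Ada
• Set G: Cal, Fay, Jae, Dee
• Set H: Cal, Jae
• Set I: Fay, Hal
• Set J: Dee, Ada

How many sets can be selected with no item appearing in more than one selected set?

E, H, I, J are pairwise disjoint (E={Ben,Mae}; H={Cal,Jae}; I={Fay,Hal}; J={Dee,Ada}).
Every remaining set overlaps one of these, and no 5 of the listed sets are pairwise disjoint, so 4 is the maximum.

4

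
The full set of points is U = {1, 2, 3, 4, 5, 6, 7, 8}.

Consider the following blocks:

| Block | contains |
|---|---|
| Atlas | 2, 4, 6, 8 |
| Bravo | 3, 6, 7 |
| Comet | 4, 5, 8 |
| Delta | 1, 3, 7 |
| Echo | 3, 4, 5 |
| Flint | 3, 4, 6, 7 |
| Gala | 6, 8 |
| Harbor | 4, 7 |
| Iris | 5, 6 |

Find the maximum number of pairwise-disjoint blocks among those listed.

Comet, Delta are pairwise disjoint (Comet={4,5,8}; Delta={1,3,7}).
Every remaining block overlaps one of these, and no 3 of the listed blocks are pairwise disjoint, so 2 is the maximum.

2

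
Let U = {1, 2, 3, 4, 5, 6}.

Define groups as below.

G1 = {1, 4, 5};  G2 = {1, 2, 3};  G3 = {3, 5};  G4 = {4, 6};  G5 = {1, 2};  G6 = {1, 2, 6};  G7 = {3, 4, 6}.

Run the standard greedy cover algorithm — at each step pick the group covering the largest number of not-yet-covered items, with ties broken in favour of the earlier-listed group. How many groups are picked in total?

Greedy: pick G1 (covers 3 new) → pick G2 (covers 2 new) → pick G4 (covers 1 new). Total picks: 3.

3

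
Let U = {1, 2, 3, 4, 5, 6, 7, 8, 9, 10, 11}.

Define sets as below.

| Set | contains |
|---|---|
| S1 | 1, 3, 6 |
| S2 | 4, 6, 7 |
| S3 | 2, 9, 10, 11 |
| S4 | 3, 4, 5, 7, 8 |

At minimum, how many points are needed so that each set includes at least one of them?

The 3 points {4, 6, 10} hit every set.
No choice of 2 points meets every set, so 3 is the minimum.

3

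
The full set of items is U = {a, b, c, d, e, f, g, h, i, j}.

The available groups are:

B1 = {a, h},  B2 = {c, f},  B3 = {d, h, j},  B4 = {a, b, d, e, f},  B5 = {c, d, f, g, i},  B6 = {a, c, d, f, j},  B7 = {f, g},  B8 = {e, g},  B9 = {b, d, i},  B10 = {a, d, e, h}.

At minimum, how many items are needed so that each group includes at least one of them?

Take T = {e, f, h, i}. Each listed group contains at least one of these, so T is a hitting set of size 4.
The groups B1, B2, B8, B9 are pairwise disjoint, so any hitting set needs a separate item for each — at least 4. Hence 4 is optimal.

4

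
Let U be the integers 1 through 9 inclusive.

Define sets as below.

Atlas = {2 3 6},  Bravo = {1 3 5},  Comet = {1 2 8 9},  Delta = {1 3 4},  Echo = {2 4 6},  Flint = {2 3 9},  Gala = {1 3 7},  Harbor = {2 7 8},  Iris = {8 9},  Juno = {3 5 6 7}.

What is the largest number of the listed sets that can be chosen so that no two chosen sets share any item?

3

Echo, Gala, Iris are pairwise disjoint (Echo={2,4,6}; Gala={1,3,7}; Iris={8,9}).
Every remaining set overlaps one of these, and no 4 of the listed sets are pairwise disjoint, so 3 is the maximum.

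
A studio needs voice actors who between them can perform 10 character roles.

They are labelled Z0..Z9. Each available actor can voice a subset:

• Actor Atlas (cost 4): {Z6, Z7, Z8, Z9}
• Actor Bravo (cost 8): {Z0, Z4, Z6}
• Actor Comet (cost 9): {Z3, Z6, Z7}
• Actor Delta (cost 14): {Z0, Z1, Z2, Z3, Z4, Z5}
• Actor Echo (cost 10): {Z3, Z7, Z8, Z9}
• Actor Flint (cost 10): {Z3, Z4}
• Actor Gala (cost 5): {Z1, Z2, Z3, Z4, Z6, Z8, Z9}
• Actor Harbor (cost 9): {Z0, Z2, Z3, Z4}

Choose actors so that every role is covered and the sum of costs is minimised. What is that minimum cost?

Atlas, Delta together cover every role (Atlas ∪ Delta = {Z0, Z1, Z2, Z3, Z4, Z5, Z6, Z7, Z8, Z9}); total cost 4 + 14 = 18.
The greedy pick Gala, Atlas, Delta costs 23; no covering selection beats 18.

18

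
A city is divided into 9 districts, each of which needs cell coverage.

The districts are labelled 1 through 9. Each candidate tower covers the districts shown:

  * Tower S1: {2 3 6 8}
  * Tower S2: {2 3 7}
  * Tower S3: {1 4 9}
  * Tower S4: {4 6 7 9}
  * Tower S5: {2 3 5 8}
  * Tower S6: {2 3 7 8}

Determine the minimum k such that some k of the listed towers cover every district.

3

S3 and S4 and S5 together: S3 ∪ S4 ∪ S5 = {1, 2, 3, 4, 5, 6, 7, 8, 9} — every district is covered.
Each tower has at most 4 districts, and 2·4 = 8 < 9 — so at least 3 towers are needed, and 3 is optimal.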